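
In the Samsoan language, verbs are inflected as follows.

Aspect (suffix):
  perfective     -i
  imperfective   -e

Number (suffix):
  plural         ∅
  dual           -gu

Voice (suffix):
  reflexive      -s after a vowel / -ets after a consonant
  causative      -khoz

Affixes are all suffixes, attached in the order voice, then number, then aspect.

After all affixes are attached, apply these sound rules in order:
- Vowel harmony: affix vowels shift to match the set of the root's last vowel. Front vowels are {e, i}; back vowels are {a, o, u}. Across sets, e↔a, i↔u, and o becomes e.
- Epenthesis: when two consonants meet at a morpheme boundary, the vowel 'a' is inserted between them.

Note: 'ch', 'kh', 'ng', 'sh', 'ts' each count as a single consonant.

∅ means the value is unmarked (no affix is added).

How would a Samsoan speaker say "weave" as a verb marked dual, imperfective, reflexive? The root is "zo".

zosagua

Attach voice reflexive -s (after vowel 'o') → zos.
Attach number dual -gu → zosgu.
Attach aspect imperfective -e → zosgue.
Apply vowel harmony: zosgue → zosgua.
Apply epenthesis: zosgua → zosagua.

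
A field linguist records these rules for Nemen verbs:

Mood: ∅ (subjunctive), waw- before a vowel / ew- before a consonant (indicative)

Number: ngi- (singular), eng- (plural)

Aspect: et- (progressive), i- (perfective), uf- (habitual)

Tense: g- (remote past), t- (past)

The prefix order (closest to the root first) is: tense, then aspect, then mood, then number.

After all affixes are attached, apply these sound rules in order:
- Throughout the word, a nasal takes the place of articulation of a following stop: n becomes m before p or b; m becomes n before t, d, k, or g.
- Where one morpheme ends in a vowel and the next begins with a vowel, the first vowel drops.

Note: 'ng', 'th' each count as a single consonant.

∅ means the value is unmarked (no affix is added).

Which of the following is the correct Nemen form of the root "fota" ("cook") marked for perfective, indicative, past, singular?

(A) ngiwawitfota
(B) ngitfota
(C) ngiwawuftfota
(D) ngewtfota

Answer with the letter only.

A

Attach tense past t- → tfota.
Attach aspect perfective i- → itfota.
Attach mood indicative waw- (before vowel 'i') → wawitfota.
Attach number singular ngi- → ngiwawitfota.
Nasal assimilation: no change.
Vowel deletion: no change.
So the correct form is ngiwawitfota, option (A).
(D) ngewtfota is wrong: it has the affixes in the wrong order.
(B) ngitfota is wrong: it uses subjunctive instead of indicative for mood.
(C) ngiwawuftfota is wrong: it uses habitual instead of perfective for aspect.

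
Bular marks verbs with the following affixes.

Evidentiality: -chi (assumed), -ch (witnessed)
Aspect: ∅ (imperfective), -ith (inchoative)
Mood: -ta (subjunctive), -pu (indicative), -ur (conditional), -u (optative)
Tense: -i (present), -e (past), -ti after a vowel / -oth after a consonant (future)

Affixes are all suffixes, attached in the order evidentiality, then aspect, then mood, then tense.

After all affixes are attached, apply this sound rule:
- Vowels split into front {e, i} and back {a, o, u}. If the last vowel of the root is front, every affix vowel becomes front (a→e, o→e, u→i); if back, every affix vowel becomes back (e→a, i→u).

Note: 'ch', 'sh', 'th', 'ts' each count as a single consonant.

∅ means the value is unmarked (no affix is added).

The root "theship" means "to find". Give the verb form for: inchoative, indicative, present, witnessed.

Attach evidentiality witnessed -ch → theshipch.
Attach aspect inchoative -ith → theshipchith.
Attach mood indicative -pu → theshipchithpu.
Attach tense present -i → theshipchithpui.
Apply vowel harmony: theshipchithpui → theshipchithpii.

theshipchithpii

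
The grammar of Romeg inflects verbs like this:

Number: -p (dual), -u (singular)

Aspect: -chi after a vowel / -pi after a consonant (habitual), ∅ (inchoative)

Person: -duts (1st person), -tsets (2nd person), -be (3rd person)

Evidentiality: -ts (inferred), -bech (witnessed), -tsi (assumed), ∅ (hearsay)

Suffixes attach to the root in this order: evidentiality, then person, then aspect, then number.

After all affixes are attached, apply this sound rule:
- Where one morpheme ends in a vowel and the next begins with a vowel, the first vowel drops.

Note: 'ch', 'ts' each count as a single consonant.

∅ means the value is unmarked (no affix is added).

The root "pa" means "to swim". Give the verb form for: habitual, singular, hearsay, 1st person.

evidentiality = hearsay: zero marking, form stays pa.
Attach person 1st person -duts → paduts.
Attach aspect habitual -pi (after consonant 'ts') → padutspi.
Attach number singular -u → padutspiu.
Apply vowel deletion: padutspiu → padutspu.

padutspu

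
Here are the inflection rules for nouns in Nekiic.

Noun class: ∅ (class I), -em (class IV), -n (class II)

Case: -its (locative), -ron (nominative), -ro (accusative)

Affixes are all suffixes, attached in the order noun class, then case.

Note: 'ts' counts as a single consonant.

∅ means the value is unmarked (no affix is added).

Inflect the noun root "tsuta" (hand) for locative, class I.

noun class = class I: zero marking, form stays tsuta.
Attach case locative -its → tsutaits.

tsutaits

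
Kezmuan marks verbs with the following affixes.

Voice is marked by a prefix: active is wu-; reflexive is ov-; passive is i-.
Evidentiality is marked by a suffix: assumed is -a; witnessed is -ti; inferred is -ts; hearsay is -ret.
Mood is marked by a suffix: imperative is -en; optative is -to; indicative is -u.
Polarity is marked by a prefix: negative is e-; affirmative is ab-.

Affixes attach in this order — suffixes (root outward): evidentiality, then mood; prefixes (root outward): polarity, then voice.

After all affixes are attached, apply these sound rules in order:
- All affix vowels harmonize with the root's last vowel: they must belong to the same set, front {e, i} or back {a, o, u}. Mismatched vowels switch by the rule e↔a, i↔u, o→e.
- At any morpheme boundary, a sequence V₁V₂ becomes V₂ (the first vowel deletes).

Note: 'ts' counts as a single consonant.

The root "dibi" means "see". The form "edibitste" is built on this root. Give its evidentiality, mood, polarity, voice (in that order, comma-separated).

inferred, optative, negative, passive

Segment: i-e-dibi-ts-to.
evidentiality: -ts → inferred.
mood: -to → optative.
polarity: e- → negative.
voice: i- → passive.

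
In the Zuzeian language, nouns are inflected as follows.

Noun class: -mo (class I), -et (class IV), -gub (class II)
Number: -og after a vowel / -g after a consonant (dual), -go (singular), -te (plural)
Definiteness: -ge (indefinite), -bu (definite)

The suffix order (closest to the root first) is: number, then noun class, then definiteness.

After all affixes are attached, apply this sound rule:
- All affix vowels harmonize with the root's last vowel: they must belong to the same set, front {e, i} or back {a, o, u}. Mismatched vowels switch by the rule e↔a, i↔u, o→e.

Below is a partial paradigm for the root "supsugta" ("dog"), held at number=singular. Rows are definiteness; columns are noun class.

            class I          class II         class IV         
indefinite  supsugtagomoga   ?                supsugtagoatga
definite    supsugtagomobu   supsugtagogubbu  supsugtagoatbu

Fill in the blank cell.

Attach number singular -go → supsugtago.
Attach noun class class II -gub → supsugtagogub.
Attach definiteness indefinite -ge → supsugtagogubge.
Apply vowel harmony: supsugtagogubge → supsugtagogubga.

supsugtagogubga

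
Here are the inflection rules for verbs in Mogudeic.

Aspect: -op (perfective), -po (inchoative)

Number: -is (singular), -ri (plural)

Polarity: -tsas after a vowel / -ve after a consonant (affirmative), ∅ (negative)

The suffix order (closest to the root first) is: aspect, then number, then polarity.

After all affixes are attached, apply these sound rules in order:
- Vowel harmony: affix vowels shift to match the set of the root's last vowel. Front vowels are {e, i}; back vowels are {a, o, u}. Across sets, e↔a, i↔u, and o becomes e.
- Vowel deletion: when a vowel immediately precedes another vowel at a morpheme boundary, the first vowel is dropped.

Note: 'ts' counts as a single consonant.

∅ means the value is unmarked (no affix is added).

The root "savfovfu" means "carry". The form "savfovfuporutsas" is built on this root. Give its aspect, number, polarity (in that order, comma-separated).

inchoative, plural, affirmative

Segment: savfovfu-po-ri-tsas.
aspect: -po → inchoative.
number: -ri → plural.
polarity: -tsas/ve → affirmative.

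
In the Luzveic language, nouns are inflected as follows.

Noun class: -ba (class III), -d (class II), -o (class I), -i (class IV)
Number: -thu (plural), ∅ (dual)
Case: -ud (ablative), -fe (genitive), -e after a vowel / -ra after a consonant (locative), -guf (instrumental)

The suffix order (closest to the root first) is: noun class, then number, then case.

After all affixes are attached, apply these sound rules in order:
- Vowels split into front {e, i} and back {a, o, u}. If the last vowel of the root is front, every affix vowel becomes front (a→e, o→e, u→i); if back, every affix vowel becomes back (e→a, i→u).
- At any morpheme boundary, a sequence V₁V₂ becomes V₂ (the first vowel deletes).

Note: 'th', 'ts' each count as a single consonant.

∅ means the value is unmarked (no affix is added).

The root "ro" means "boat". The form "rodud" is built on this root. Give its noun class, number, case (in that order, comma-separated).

Segment: ro-d-ud.
noun class: -d → class II.
number: ∅ → dual.
case: -ud → ablative.

class II, dual, ablative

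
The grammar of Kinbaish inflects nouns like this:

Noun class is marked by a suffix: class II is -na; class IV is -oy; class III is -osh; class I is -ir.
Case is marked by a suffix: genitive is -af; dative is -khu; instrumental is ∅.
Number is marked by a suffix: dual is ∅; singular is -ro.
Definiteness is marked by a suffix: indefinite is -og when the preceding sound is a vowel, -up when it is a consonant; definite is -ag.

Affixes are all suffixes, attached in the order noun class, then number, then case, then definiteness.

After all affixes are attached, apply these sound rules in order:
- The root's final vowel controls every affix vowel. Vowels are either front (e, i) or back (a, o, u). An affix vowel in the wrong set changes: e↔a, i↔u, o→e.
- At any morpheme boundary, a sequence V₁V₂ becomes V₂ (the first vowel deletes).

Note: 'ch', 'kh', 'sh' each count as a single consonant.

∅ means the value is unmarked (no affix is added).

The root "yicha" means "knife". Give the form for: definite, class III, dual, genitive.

yichoshafag

Attach noun class class III -osh → yichaosh.
number = dual: zero marking, form stays yichaosh.
Attach case genitive -af → yichaoshaf.
Attach definiteness definite -ag → yichaoshafag.
Vowel harmony: no change.
Apply vowel deletion: yichaoshafag → yichoshafag.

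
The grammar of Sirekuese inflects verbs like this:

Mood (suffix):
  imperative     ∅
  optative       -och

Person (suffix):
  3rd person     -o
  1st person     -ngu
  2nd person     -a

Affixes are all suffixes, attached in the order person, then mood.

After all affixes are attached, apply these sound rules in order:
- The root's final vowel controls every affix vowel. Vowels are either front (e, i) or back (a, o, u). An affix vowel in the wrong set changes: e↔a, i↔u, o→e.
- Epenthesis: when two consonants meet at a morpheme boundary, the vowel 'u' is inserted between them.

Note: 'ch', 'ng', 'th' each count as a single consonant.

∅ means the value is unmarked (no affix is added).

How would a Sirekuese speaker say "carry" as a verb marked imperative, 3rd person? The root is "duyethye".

duyethyee

Attach person 3rd person -o → duyethyeo.
mood = imperative: zero marking, form stays duyethyeo.
Apply vowel harmony: duyethyeo → duyethyee.
Epenthesis: no change.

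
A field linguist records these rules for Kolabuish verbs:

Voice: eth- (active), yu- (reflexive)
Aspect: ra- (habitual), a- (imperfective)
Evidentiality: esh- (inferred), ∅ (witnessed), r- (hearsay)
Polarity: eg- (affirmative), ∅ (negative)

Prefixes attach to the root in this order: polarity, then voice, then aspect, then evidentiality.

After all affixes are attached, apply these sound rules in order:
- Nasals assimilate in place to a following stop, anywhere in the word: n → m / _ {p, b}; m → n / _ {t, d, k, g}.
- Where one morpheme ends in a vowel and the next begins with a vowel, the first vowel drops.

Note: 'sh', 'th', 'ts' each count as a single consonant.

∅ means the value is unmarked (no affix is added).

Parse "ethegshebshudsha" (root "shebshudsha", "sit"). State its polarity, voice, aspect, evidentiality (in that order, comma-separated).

Segment: a-eth-eg-shebshudsha.
polarity: eg- → affirmative.
voice: eth- → active.
aspect: a- → imperfective.
evidentiality: ∅ → witnessed.

affirmative, active, imperfective, witnessed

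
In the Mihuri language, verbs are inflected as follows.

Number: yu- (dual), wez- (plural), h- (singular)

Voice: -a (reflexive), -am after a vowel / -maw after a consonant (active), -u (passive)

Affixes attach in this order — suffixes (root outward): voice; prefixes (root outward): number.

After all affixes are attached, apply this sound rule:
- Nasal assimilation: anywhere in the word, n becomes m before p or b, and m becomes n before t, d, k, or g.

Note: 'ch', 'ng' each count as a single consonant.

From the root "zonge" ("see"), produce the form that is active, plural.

wezzongeam

Attach number plural wez- → wezzonge.
Attach voice active -am (after vowel 'e') → wezzongeam.
Nasal assimilation: no change.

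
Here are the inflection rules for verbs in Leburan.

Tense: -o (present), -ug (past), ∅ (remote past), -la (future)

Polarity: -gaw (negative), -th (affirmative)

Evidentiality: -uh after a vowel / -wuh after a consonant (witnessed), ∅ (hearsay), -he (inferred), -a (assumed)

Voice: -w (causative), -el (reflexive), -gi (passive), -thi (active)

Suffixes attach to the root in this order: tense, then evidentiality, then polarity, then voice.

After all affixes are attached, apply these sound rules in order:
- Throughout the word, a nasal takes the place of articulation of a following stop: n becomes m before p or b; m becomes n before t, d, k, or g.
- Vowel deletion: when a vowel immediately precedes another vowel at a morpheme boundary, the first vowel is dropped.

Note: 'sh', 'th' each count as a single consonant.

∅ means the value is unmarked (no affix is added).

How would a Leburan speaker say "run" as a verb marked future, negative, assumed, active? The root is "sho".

Attach tense future -la → shola.
Attach evidentiality assumed -a → sholaa.
Attach polarity negative -gaw → sholaagaw.
Attach voice active -thi → sholaagawthi.
Nasal assimilation: no change.
Apply vowel deletion: sholaagawthi → sholagawthi.

sholagawthi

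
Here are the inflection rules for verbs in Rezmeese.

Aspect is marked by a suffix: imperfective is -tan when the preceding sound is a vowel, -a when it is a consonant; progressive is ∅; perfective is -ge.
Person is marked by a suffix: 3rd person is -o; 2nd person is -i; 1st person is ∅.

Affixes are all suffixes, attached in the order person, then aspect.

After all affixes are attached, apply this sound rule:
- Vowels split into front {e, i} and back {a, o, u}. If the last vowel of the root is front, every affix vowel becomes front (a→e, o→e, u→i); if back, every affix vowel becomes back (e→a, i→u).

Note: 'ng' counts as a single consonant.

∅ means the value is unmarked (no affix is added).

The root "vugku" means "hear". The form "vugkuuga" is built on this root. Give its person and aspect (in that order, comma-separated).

2nd person, perfective

Segment: vugku-i-ge.
person: -i → 2nd person.
aspect: -ge → perfective.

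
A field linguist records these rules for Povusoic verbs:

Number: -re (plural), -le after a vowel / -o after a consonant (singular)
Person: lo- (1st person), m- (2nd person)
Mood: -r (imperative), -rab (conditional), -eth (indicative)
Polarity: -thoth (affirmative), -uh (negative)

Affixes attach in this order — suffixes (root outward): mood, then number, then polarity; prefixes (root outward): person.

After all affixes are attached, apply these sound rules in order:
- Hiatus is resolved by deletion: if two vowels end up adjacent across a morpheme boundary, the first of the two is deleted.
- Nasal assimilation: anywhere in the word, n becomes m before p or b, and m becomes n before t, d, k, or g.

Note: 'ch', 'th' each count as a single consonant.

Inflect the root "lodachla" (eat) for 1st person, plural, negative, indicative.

Attach mood indicative -eth → lodachlaeth.
Attach number plural -re → lodachlaethre.
Attach polarity negative -uh → lodachlaethreuh.
Attach person 1st person lo- → lolodachlaethreuh.
Apply vowel deletion: lolodachlaethreuh → lolodachlethruh.
Nasal assimilation: no change.

lolodachlethruh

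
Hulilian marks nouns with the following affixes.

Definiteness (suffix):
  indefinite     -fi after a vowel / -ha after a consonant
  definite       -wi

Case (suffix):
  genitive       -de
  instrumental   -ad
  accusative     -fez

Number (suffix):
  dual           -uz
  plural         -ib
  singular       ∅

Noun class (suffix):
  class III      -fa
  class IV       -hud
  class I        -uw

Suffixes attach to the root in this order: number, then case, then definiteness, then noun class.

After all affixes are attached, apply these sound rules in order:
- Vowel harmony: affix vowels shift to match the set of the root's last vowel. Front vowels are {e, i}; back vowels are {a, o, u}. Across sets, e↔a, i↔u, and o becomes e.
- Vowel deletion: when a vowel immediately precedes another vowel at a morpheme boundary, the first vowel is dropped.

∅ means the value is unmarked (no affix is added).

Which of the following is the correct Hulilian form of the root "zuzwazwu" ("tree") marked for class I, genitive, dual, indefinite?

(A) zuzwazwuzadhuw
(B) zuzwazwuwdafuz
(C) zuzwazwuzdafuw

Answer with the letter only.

Attach number dual -uz → zuzwazwuuz.
Attach case genitive -de → zuzwazwuuzde.
Attach definiteness indefinite -fi (after vowel 'e') → zuzwazwuuzdefi.
Attach noun class class I -uw → zuzwazwuuzdefiuw.
Apply vowel harmony: zuzwazwuuzdefiuw → zuzwazwuuzdafuuw.
Apply vowel deletion: zuzwazwuuzdafuuw → zuzwazwuzdafuw.
So the correct form is zuzwazwuzdafuw, option (C).
(A) zuzwazwuzadhuw is wrong: it uses instrumental instead of genitive for case.
(B) zuzwazwuwdafuz is wrong: it has the affixes in the wrong order.

C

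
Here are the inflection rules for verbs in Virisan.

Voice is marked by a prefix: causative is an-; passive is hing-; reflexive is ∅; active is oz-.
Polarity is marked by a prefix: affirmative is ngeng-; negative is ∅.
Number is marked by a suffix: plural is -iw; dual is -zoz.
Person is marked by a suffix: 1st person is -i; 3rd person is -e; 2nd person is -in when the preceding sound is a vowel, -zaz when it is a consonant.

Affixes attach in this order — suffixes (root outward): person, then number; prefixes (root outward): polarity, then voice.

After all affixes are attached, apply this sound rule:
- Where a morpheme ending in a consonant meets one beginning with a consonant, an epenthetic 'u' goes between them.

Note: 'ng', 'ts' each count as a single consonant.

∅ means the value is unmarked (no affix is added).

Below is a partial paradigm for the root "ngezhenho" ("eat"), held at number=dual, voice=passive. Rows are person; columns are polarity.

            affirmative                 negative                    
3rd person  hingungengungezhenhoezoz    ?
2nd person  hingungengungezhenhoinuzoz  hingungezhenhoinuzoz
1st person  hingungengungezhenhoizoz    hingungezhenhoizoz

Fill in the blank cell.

hingungezhenhoezoz

polarity = negative: zero marking, form stays ngezhenho.
Attach person 3rd person -e → ngezhenhoe.
Attach number dual -zoz → ngezhenhoezoz.
Attach voice passive hing- → hingngezhenhoezoz.
Apply epenthesis: hingngezhenhoezoz → hingungezhenhoezoz.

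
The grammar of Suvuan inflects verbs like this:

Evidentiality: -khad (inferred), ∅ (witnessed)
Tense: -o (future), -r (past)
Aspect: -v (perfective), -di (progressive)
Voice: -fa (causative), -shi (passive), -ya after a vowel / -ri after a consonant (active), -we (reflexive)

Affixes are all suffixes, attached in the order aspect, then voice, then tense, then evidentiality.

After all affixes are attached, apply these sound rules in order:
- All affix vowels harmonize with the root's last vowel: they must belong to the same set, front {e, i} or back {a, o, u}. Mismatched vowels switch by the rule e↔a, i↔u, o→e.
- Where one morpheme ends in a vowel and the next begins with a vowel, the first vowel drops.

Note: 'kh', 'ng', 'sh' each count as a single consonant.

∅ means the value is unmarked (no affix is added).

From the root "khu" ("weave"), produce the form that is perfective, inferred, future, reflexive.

Attach aspect perfective -v → khuv.
Attach voice reflexive -we → khuvwe.
Attach tense future -o → khuvweo.
Attach evidentiality inferred -khad → khuvweokhad.
Apply vowel harmony: khuvweokhad → khuvwaokhad.
Apply vowel deletion: khuvwaokhad → khuvwokhad.

khuvwokhad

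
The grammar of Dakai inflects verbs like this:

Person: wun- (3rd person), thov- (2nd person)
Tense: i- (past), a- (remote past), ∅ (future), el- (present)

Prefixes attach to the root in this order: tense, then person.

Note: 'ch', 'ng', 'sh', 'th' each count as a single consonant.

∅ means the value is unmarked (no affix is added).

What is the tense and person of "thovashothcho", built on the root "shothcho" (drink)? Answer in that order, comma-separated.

Segment: thov-a-shothcho.
tense: a- → remote past.
person: thov- → 2nd person.

remote past, 2nd person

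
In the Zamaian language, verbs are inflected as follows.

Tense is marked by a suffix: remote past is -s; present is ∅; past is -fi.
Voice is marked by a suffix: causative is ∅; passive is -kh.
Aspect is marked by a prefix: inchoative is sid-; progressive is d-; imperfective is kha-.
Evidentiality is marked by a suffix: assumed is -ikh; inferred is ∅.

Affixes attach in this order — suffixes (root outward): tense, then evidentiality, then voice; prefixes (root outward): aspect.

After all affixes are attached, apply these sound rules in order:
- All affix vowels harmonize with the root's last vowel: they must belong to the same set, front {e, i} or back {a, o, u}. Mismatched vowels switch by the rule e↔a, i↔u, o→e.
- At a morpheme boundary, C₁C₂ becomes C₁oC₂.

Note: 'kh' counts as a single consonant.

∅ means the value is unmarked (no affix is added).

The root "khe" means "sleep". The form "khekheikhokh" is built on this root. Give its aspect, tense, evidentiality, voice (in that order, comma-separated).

imperfective, present, assumed, passive

Segment: kha-khe-ikh-kh.
aspect: kha- → imperfective.
tense: ∅ → present.
evidentiality: -ikh → assumed.
voice: -kh → passive.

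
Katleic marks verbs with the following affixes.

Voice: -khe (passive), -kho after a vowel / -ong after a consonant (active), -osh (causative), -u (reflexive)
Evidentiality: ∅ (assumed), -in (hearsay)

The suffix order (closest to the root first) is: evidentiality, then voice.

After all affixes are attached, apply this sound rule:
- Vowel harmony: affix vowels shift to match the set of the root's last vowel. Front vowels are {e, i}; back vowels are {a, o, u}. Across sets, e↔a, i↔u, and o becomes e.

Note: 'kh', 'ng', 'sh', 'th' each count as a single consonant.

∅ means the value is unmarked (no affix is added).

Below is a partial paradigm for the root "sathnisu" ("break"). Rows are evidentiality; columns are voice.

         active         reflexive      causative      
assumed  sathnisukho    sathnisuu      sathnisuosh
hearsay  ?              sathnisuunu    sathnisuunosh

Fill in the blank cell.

Attach evidentiality hearsay -in → sathnisuin.
Attach voice active -ong (after consonant 'n') → sathnisuinong.
Apply vowel harmony: sathnisuinong → sathnisuunong.

sathnisuunong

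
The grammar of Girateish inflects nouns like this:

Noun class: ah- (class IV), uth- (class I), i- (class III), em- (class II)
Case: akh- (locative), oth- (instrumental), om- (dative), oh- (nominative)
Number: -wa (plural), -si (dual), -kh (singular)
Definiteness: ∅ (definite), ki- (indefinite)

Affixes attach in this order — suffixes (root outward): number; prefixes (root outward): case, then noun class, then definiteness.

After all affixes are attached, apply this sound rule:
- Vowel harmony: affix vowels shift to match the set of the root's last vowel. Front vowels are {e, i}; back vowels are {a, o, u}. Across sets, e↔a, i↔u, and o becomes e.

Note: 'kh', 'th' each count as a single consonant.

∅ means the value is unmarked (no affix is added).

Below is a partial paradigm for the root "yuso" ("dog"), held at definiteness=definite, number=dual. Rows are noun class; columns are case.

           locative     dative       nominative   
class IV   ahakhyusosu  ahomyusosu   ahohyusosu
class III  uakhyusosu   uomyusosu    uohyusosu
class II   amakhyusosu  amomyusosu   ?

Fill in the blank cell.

amohyusosu

Attach case nominative oh- → ohyuso.
Attach noun class class II em- → emohyuso.
definiteness = definite: zero marking, form stays emohyuso.
Attach number dual -si → emohyusosi.
Apply vowel harmony: emohyusosi → amohyusosu.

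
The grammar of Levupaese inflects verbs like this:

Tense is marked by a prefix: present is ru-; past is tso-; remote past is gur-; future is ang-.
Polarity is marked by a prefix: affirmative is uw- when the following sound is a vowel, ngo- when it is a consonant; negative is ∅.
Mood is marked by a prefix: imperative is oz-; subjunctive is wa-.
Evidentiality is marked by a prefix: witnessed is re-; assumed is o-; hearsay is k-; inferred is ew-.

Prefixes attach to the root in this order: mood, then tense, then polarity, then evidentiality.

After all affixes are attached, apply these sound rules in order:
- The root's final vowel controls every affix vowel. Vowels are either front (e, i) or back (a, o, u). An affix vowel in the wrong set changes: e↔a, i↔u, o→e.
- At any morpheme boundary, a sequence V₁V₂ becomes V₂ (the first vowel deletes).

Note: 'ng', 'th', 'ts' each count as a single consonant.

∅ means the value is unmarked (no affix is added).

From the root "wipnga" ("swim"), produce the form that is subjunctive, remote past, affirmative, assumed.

Attach mood subjunctive wa- → wawipnga.
Attach tense remote past gur- → gurwawipnga.
Attach polarity affirmative ngo- (before consonant 'g') → ngogurwawipnga.
Attach evidentiality assumed o- → ongogurwawipnga.
Vowel harmony: no change.
Vowel deletion: no change.

ongogurwawipnga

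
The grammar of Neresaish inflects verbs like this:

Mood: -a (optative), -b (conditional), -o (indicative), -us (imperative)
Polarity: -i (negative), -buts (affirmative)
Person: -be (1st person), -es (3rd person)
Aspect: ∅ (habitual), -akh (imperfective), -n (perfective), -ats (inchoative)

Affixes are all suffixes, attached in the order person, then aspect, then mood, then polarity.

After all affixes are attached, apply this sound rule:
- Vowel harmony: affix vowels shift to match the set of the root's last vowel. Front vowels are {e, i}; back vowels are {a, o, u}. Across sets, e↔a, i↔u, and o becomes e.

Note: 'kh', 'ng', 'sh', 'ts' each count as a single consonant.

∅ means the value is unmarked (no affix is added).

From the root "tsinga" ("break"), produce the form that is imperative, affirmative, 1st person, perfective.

tsingabanusbuts

Attach person 1st person -be → tsingabe.
Attach aspect perfective -n → tsingaben.
Attach mood imperative -us → tsingabenus.
Attach polarity affirmative -buts → tsingabenusbuts.
Apply vowel harmony: tsingabenusbuts → tsingabanusbuts.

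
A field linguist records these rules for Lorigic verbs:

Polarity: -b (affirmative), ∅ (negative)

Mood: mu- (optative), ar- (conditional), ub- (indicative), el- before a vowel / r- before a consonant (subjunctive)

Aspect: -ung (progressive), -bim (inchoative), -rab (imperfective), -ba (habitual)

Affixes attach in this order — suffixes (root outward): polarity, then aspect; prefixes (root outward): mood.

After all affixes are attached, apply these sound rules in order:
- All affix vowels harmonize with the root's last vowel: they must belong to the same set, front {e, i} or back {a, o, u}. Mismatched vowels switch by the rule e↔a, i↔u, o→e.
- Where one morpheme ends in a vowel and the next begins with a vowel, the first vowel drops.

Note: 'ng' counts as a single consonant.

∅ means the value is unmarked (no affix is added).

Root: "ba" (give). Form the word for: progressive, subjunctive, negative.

polarity = negative: zero marking, form stays ba.
Attach aspect progressive -ung → baung.
Attach mood subjunctive r- (before consonant 'b') → rbaung.
Vowel harmony: no change.
Apply vowel deletion: rbaung → rbung.

rbung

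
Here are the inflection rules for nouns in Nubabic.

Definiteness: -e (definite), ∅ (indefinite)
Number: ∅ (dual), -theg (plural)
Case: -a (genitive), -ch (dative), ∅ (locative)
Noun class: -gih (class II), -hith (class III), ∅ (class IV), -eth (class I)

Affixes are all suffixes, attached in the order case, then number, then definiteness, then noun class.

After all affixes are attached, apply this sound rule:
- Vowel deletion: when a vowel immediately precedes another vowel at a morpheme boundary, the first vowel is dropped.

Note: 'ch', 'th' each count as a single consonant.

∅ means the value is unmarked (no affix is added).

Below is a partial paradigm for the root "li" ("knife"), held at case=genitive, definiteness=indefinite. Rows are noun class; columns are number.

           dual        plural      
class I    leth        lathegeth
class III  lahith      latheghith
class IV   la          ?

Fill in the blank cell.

latheg

Attach case genitive -a → lia.
Attach number plural -theg → liatheg.
definiteness = indefinite: zero marking, form stays liatheg.
noun class = class IV: zero marking, form stays liatheg.
Apply vowel deletion: liatheg → latheg.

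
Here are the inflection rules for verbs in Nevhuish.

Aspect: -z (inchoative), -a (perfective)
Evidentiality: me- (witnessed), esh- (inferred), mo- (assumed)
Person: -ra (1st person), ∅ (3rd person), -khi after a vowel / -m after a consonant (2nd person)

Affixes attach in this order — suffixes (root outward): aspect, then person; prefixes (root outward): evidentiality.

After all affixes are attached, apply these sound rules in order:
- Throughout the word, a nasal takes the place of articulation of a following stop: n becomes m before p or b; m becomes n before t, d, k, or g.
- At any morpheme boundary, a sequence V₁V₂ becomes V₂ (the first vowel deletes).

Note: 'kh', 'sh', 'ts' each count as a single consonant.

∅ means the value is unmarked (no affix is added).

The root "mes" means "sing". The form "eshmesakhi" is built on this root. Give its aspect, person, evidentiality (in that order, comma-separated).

Segment: esh-mes-a-khi.
aspect: -a → perfective.
person: -khi/m → 2nd person.
evidentiality: esh- → inferred.

perfective, 2nd person, inferred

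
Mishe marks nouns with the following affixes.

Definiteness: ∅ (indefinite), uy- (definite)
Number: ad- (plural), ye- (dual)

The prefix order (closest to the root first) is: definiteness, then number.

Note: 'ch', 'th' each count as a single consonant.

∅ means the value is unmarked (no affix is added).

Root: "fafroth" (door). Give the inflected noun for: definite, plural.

Attach definiteness definite uy- → uyfafroth.
Attach number plural ad- → aduyfafroth.

aduyfafroth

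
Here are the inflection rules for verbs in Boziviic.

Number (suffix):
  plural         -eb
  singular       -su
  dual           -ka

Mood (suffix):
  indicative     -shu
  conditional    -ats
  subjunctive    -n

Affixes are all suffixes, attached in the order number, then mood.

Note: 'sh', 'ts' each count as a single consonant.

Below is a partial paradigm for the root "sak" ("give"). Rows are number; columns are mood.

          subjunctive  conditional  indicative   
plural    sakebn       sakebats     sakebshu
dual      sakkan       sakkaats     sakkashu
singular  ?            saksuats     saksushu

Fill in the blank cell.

saksun

Attach number singular -su → saksu.
Attach mood subjunctive -n → saksun.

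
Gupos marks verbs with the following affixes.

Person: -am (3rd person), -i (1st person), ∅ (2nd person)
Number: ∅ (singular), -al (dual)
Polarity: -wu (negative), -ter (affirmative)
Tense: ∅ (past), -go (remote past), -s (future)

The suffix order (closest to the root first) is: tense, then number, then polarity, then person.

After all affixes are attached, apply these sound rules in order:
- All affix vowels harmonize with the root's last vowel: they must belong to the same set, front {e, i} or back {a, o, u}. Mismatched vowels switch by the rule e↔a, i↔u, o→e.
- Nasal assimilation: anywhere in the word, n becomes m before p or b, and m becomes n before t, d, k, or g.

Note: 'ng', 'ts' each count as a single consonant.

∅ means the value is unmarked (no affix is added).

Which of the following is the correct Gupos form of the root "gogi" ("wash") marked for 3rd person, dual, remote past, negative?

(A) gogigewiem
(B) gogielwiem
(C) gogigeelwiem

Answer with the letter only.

Attach tense remote past -go → gogigo.
Attach number dual -al → gogigoal.
Attach polarity negative -wu → gogigoalwu.
Attach person 3rd person -am → gogigoalwuam.
Apply vowel harmony: gogigoalwuam → gogigeelwiem.
Nasal assimilation: no change.
So the correct form is gogigeelwiem, option (C).
(B) gogielwiem is wrong: it uses past instead of remote past for tense.
(A) gogigewiem is wrong: it uses singular instead of dual for number.

C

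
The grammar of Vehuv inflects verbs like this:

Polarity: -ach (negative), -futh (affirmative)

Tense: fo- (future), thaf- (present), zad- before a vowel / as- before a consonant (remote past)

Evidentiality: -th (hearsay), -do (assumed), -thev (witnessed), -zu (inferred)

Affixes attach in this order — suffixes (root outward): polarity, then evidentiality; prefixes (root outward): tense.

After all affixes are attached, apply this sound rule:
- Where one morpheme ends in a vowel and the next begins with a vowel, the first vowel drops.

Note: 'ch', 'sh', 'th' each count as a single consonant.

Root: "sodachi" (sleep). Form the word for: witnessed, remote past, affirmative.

Attach polarity affirmative -futh → sodachifuth.
Attach evidentiality witnessed -thev → sodachifuththev.
Attach tense remote past as- (before consonant 's') → assodachifuththev.
Vowel deletion: no change.

assodachifuththev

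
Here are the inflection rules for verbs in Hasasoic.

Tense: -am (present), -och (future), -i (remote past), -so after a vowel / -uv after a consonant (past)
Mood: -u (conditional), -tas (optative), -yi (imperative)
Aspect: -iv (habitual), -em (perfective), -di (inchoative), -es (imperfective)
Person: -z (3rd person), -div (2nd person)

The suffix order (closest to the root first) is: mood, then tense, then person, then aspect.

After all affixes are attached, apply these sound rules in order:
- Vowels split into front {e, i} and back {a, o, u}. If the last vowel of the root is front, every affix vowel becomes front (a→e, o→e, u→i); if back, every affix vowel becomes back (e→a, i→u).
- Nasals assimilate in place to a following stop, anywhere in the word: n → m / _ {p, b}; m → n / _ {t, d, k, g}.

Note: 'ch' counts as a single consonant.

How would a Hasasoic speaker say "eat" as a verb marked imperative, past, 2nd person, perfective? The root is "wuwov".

wuwovyusoduvam

Attach mood imperative -yi → wuwovyi.
Attach tense past -so (after vowel 'i') → wuwovyiso.
Attach person 2nd person -div → wuwovyisodiv.
Attach aspect perfective -em → wuwovyisodivem.
Apply vowel harmony: wuwovyisodivem → wuwovyusoduvam.
Nasal assimilation: no change.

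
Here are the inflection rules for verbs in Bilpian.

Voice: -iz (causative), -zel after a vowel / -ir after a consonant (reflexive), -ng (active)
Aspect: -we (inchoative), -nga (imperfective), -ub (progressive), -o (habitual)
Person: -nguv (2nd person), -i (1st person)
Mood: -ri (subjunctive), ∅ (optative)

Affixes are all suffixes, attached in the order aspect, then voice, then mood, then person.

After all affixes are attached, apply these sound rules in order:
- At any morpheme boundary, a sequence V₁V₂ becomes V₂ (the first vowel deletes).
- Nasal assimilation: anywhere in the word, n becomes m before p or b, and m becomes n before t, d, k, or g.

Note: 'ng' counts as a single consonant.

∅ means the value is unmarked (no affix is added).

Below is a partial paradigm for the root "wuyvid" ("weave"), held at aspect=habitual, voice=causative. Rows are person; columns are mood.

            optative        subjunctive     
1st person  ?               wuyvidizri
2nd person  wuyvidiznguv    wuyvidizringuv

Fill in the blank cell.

wuyvidizi

Attach aspect habitual -o → wuyvido.
Attach voice causative -iz → wuyvidoiz.
mood = optative: zero marking, form stays wuyvidoiz.
Attach person 1st person -i → wuyvidoizi.
Apply vowel deletion: wuyvidoizi → wuyvidizi.
Nasal assimilation: no change.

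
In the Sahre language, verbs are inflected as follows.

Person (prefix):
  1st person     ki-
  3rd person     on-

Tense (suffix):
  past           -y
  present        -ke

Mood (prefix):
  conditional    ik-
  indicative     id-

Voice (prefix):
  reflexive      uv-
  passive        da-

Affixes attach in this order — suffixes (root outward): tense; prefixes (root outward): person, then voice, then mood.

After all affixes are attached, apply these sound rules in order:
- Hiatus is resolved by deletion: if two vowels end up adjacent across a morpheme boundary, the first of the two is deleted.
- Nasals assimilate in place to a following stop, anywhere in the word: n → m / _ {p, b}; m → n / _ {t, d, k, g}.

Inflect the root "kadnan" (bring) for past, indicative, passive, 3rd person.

Attach person 3rd person on- → onkadnan.
Attach tense past -y → onkadnany.
Attach voice passive da- → daonkadnany.
Attach mood indicative id- → iddaonkadnany.
Apply vowel deletion: iddaonkadnany → iddonkadnany.
Nasal assimilation: no change.

iddonkadnany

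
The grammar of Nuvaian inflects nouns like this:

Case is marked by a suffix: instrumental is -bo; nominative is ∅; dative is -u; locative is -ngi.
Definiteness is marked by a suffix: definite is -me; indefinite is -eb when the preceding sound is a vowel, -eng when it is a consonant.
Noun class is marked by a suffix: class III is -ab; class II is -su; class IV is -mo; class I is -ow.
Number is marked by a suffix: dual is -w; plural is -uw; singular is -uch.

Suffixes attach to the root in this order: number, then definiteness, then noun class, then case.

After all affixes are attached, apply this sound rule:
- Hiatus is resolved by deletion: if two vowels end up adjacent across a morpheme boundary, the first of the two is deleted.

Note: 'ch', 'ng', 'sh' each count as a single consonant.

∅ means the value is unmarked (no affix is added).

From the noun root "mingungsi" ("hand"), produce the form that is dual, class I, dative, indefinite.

mingungsiwengowu

Attach number dual -w → mingungsiw.
Attach definiteness indefinite -eng (after consonant 'w') → mingungsiweng.
Attach noun class class I -ow → mingungsiwengow.
Attach case dative -u → mingungsiwengowu.
Vowel deletion: no change.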